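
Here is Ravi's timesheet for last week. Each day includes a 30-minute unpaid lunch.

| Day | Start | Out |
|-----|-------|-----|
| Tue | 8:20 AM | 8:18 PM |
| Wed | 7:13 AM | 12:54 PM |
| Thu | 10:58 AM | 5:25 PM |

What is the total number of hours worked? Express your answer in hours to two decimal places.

22.60 hours

Tue: 8:20 AM–8:18 PM = 11 h 58 min; less 30 min break → 11 h 28 min
Wed: 7:13 AM–12:54 PM = 5 h 41 min; less 30 min break → 5 h 11 min
Thu: 10:58 AM–5:25 PM = 6 h 27 min; less 30 min break → 5 h 57 min
Total: 11 h 28 min + 5 h 11 min + 5 h 57 min = 22 h 36 min.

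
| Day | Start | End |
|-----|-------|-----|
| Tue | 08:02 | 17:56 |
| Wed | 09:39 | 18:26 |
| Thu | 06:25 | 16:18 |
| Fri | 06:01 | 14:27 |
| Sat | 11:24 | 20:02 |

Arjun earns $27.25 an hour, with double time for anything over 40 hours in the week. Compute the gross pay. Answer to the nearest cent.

$1397.02

Tue: 08:02–17:56 = 9 h 54 min
Wed: 09:39–18:26 = 8 h 47 min
Thu: 06:25–16:18 = 9 h 53 min
Fri: 06:01–14:27 = 8 h 26 min
Sat: 11:24–20:02 = 8 h 38 min
Total worked: 45 h 38 min = 2738 min.
Regular 40 h 0 min = 2400 min at $27.25/h; overtime 5 h 38 min = 338 min at $54.50/h.
Pay = (2400 × $27.25 + 338 × $54.50) ÷ 60 = $1397.02.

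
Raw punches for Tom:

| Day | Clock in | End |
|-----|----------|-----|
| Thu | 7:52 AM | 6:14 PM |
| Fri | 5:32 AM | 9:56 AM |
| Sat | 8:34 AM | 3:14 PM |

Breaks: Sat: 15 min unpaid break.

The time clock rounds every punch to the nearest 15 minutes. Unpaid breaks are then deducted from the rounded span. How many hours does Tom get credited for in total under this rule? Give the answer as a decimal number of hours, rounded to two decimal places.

Thu: in 7:52 AM→7:45 AM, out 6:14 PM→6:15 PM; 10 h 30 min
Fri: in 5:32 AM→5:30 AM, out 9:56 AM→10:00 AM; 4 h 30 min
Sat: in 8:34 AM→8:30 AM, out 3:14 PM→3:15 PM; 6 h 45 min − 15 min = 6 h 30 min
Total credited: 21 h 30 min.

21.50 hours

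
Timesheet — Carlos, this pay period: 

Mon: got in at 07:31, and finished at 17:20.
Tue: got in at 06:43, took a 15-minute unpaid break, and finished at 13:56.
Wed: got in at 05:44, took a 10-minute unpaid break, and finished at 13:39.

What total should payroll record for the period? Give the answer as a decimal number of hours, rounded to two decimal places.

Mon: 07:31–17:20 = 9 h 49 min
Tue: 06:43–13:56 = 7 h 13 min; less 15 min break → 6 h 58 min
Wed: 05:44–13:39 = 7 h 55 min; less 10 min break → 7 h 45 min
Total: 9 h 49 min + 6 h 58 min + 7 h 45 min = 24 h 32 min.

24.53 hours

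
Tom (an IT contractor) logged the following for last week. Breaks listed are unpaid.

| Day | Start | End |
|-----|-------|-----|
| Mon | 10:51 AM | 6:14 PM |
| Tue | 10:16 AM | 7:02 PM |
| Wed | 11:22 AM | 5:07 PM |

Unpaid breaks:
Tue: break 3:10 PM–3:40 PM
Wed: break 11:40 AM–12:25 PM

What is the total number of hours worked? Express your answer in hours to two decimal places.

Mon: 10:51 AM–6:14 PM = 7 h 23 min
Tue: 10:16 AM–7:02 PM = 8 h 46 min; less 30 min break → 8 h 16 min
Wed: 11:22 AM–5:07 PM = 5 h 45 min; less 45 min break → 5 h 0 min
Total: 7 h 23 min + 8 h 16 min + 5 h 0 min = 20 h 39 min.

20.65 hours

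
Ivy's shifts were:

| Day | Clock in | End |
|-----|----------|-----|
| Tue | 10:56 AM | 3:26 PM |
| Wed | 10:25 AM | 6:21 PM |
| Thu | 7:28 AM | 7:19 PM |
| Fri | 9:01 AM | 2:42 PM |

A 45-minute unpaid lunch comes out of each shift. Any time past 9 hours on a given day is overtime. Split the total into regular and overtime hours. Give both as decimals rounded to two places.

Regular 24.87 hours, overtime 2.10 hours

Tue: 10:56 AM–3:26 PM = 4 h 30 min; less 45 min break → 3 h 45 min
Wed: 10:25 AM–6:21 PM = 7 h 56 min; less 45 min break → 7 h 11 min
Thu: 7:28 AM–7:19 PM = 11 h 51 min; less 45 min break → 11 h 6 min
Fri: 9:01 AM–2:42 PM = 5 h 41 min; less 45 min break → 4 h 56 min
Tue reg 3 h 45 min / OT 0 h 0 min; Wed reg 7 h 11 min / OT 0 h 0 min; Thu reg 9 h 0 min / OT 2 h 6 min; Fri reg 4 h 56 min / OT 0 h 0 min.
Totals: regular 24 h 52 min, overtime 2 h 6 min.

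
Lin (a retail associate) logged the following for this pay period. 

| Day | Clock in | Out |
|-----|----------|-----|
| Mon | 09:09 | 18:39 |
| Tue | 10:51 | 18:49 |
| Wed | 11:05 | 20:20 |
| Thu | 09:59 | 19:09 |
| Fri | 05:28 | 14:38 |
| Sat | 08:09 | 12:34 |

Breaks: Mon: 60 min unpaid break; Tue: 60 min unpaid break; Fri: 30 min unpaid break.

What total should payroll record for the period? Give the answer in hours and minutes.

Mon: 09:09–18:39 = 9 h 30 min; less 60 min break → 8 h 30 min
Tue: 10:51–18:49 = 7 h 58 min; less 60 min break → 6 h 58 min
Wed: 11:05–20:20 = 9 h 15 min
Thu: 09:59–19:09 = 9 h 10 min
Fri: 05:28–14:38 = 9 h 10 min; less 30 min break → 8 h 40 min
Sat: 08:09–12:34 = 4 h 25 min
Total: 8 h 30 min + 6 h 58 min + 9 h 15 min + 9 h 10 min + 8 h 40 min + 4 h 25 min = 46 h 58 min.

46 h 58 min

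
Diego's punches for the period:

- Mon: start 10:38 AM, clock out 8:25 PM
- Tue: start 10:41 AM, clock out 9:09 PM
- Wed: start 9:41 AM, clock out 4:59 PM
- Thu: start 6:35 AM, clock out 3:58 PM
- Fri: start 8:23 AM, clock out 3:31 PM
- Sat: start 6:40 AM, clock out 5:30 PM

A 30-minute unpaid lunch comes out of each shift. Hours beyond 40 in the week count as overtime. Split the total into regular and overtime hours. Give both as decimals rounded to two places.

Mon: 10:38 AM–8:25 PM = 9 h 47 min; less 30 min break → 9 h 17 min
Tue: 10:41 AM–9:09 PM = 10 h 28 min; less 30 min break → 9 h 58 min
Wed: 9:41 AM–4:59 PM = 7 h 18 min; less 30 min break → 6 h 48 min
Thu: 6:35 AM–3:58 PM = 9 h 23 min; less 30 min break → 8 h 53 min
Fri: 8:23 AM–3:31 PM = 7 h 8 min; less 30 min break → 6 h 38 min
Sat: 6:40 AM–5:30 PM = 10 h 50 min; less 30 min break → 10 h 20 min
Total worked: 51 h 54 min = 51.90 h.
Threshold 40 h → overtime 11 h 54 min, regular 40 h 0 min.

Regular 40.00 hours, overtime 11.90 hours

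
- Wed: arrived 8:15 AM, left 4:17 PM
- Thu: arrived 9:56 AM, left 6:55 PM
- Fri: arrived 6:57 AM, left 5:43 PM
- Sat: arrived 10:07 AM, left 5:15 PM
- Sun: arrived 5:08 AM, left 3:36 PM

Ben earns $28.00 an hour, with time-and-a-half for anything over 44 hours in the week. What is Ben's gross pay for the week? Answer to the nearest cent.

$1290.10

Wed: 8:15 AM–4:17 PM = 8 h 2 min
Thu: 9:56 AM–6:55 PM = 8 h 59 min
Fri: 6:57 AM–5:43 PM = 10 h 46 min
Sat: 10:07 AM–5:15 PM = 7 h 8 min
Sun: 5:08 AM–3:36 PM = 10 h 28 min
Total worked: 45 h 23 min = 2723 min.
Regular 44 h 0 min = 2640 min at $28.00/h; overtime 1 h 23 min = 83 min at $42.00/h.
Pay = (2640 × $28.00 + 83 × $42.00) ÷ 60 = $1290.10.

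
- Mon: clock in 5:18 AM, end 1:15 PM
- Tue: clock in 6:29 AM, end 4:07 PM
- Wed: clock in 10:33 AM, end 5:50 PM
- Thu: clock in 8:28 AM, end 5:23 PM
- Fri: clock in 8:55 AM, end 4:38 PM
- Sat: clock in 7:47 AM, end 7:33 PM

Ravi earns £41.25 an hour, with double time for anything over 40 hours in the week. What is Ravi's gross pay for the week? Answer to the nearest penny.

£2744.50

Mon: 5:18 AM–1:15 PM = 7 h 57 min
Tue: 6:29 AM–4:07 PM = 9 h 38 min
Wed: 10:33 AM–5:50 PM = 7 h 17 min
Thu: 8:28 AM–5:23 PM = 8 h 55 min
Fri: 8:55 AM–4:38 PM = 7 h 43 min
Sat: 7:47 AM–7:33 PM = 11 h 46 min
Total worked: 53 h 16 min = 3196 min.
Regular 40 h 0 min = 2400 min at £41.25/h; overtime 13 h 16 min = 796 min at £82.50/h.
Pay = (2400 × £41.25 + 796 × £82.50) ÷ 60 = £2744.50.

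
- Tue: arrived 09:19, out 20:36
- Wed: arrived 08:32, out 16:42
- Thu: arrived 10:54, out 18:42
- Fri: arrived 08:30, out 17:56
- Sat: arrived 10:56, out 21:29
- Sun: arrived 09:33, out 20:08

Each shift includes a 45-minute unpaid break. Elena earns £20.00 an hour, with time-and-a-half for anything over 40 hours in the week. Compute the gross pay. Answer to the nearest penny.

£1199.50

Tue: 09:19–20:36 = 11 h 17 min; less 45 min break → 10 h 32 min
Wed: 08:32–16:42 = 8 h 10 min; less 45 min break → 7 h 25 min
Thu: 10:54–18:42 = 7 h 48 min; less 45 min break → 7 h 3 min
Fri: 08:30–17:56 = 9 h 26 min; less 45 min break → 8 h 41 min
Sat: 10:56–21:29 = 10 h 33 min; less 45 min break → 9 h 48 min
Sun: 09:33–20:08 = 10 h 35 min; less 45 min break → 9 h 50 min
Total worked: 53 h 19 min = 3199 min.
Regular 40 h 0 min = 2400 min at £20.00/h; overtime 13 h 19 min = 799 min at £30.00/h.
Pay = (2400 × £20.00 + 799 × £30.00) ÷ 60 = £1199.50.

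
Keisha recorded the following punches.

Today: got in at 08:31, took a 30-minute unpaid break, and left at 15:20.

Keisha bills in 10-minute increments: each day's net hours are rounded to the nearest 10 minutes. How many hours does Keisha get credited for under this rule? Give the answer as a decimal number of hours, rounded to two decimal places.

Today: 08:31–15:20 = 6 h 49 min − 30 min = 6 h 19 min → rounds to 6 h 20 min

6.33 hours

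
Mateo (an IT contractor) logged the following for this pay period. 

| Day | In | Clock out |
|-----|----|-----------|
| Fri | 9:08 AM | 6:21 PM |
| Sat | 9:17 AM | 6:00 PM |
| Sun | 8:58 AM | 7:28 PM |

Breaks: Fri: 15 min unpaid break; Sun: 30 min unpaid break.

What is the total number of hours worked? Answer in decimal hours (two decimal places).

27.68 hours

Fri: 9:08 AM–6:21 PM = 9 h 13 min; less 15 min break → 8 h 58 min
Sat: 9:17 AM–6:00 PM = 8 h 43 min
Sun: 8:58 AM–7:28 PM = 10 h 30 min; less 30 min break → 10 h 0 min
Total: 8 h 58 min + 8 h 43 min + 10 h 0 min = 27 h 41 min.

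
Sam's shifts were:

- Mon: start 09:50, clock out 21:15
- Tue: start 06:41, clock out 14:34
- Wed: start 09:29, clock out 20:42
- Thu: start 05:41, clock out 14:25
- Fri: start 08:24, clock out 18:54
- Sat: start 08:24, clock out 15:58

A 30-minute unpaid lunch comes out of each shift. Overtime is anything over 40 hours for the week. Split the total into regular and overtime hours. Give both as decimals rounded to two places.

Mon: 09:50–21:15 = 11 h 25 min; less 30 min break → 10 h 55 min
Tue: 06:41–14:34 = 7 h 53 min; less 30 min break → 7 h 23 min
Wed: 09:29–20:42 = 11 h 13 min; less 30 min break → 10 h 43 min
Thu: 05:41–14:25 = 8 h 44 min; less 30 min break → 8 h 14 min
Fri: 08:24–18:54 = 10 h 30 min; less 30 min break → 10 h 0 min
Sat: 08:24–15:58 = 7 h 34 min; less 30 min break → 7 h 4 min
Total worked: 54 h 19 min = 54.32 h.
Threshold 40 h → overtime 14 h 19 min, regular 40 h 0 min.

Regular 40.00 hours, overtime 14.32 hours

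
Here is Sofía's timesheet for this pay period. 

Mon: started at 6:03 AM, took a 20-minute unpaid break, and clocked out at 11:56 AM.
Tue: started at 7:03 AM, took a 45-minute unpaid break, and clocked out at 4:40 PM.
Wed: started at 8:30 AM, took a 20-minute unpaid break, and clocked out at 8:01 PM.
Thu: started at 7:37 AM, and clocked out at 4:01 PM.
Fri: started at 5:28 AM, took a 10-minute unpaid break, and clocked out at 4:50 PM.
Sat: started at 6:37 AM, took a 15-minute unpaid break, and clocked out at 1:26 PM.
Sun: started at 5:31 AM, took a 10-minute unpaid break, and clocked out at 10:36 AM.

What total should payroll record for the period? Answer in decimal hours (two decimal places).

56.68 hours

Mon: 6:03 AM–11:56 AM = 5 h 53 min; less 20 min break → 5 h 33 min
Tue: 7:03 AM–4:40 PM = 9 h 37 min; less 45 min break → 8 h 52 min
Wed: 8:30 AM–8:01 PM = 11 h 31 min; less 20 min break → 11 h 11 min
Thu: 7:37 AM–4:01 PM = 8 h 24 min
Fri: 5:28 AM–4:50 PM = 11 h 22 min; less 10 min break → 11 h 12 min
Sat: 6:37 AM–1:26 PM = 6 h 49 min; less 15 min break → 6 h 34 min
Sun: 5:31 AM–10:36 AM = 5 h 5 min; less 10 min break → 4 h 55 min
Total: 5 h 33 min + 8 h 52 min + 11 h 11 min + 8 h 24 min + 11 h 12 min + 6 h 34 min + 4 h 55 min = 56 h 41 min.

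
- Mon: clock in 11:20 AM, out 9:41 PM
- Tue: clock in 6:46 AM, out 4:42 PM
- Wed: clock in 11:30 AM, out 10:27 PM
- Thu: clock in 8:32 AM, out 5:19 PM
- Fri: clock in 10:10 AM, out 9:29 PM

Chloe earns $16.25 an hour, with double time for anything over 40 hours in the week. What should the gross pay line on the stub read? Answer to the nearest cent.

$1018.33

Mon: 11:20 AM–9:41 PM = 10 h 21 min
Tue: 6:46 AM–4:42 PM = 9 h 56 min
Wed: 11:30 AM–10:27 PM = 10 h 57 min
Thu: 8:32 AM–5:19 PM = 8 h 47 min
Fri: 10:10 AM–9:29 PM = 11 h 19 min
Total worked: 51 h 20 min = 3080 min.
Regular 40 h 0 min = 2400 min at $16.25/h; overtime 11 h 20 min = 680 min at $32.50/h.
Pay = (2400 × $16.25 + 680 × $32.50) ÷ 60 = $1018.33.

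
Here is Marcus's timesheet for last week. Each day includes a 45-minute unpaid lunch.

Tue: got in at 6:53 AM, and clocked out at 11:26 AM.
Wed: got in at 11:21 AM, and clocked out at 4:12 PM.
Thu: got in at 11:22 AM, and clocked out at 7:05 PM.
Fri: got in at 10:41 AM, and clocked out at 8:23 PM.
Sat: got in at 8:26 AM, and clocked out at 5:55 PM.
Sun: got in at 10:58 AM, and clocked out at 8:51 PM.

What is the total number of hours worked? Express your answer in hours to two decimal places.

41.68 hours

Tue: 6:53 AM–11:26 AM = 4 h 33 min; less 45 min break → 3 h 48 min
Wed: 11:21 AM–4:12 PM = 4 h 51 min; less 45 min break → 4 h 6 min
Thu: 11:22 AM–7:05 PM = 7 h 43 min; less 45 min break → 6 h 58 min
Fri: 10:41 AM–8:23 PM = 9 h 42 min; less 45 min break → 8 h 57 min
Sat: 8:26 AM–5:55 PM = 9 h 29 min; less 45 min break → 8 h 44 min
Sun: 10:58 AM–8:51 PM = 9 h 53 min; less 45 min break → 9 h 8 min
Total: 3 h 48 min + 4 h 6 min + 6 h 58 min + 8 h 57 min + 8 h 44 min + 9 h 8 min = 41 h 41 min.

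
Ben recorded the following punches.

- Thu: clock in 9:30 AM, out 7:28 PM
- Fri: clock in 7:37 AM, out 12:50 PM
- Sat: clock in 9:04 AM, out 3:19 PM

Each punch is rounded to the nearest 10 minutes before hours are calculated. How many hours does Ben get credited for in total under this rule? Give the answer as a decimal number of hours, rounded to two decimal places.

Thu: in 9:30 AM→9:30 AM, out 7:28 PM→7:30 PM; 10 h 0 min
Fri: in 7:37 AM→7:40 AM, out 12:50 PM→12:50 PM; 5 h 10 min
Sat: in 9:04 AM→9:00 AM, out 3:19 PM→3:20 PM; 6 h 20 min
Total credited: 21 h 30 min.

21.50 hours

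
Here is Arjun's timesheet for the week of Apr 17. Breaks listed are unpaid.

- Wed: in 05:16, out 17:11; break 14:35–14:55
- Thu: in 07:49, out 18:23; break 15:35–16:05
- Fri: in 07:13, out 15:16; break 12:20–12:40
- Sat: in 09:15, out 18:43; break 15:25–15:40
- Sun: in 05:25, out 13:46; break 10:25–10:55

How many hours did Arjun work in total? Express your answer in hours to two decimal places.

Wed: 05:16–17:11 = 11 h 55 min; less 20 min break → 11 h 35 min
Thu: 07:49–18:23 = 10 h 34 min; less 30 min break → 10 h 4 min
Fri: 07:13–15:16 = 8 h 3 min; less 20 min break → 7 h 43 min
Sat: 09:15–18:43 = 9 h 28 min; less 15 min break → 9 h 13 min
Sun: 05:25–13:46 = 8 h 21 min; less 30 min break → 7 h 51 min
Total: 11 h 35 min + 10 h 4 min + 7 h 43 min + 9 h 13 min + 7 h 51 min = 46 h 26 min.

46.43 hours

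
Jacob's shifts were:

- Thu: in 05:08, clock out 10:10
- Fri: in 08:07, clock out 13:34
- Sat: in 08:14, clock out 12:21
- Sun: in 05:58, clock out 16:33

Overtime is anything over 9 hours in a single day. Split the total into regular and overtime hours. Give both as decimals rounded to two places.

Thu: 05:08–10:10 = 5 h 2 min
Fri: 08:07–13:34 = 5 h 27 min
Sat: 08:14–12:21 = 4 h 7 min
Sun: 05:58–16:33 = 10 h 35 min
Thu reg 5 h 2 min / OT 0 h 0 min; Fri reg 5 h 27 min / OT 0 h 0 min; Sat reg 4 h 7 min / OT 0 h 0 min; Sun reg 9 h 0 min / OT 1 h 35 min.
Totals: regular 23 h 36 min, overtime 1 h 35 min.

Regular 23.60 hours, overtime 1.58 hours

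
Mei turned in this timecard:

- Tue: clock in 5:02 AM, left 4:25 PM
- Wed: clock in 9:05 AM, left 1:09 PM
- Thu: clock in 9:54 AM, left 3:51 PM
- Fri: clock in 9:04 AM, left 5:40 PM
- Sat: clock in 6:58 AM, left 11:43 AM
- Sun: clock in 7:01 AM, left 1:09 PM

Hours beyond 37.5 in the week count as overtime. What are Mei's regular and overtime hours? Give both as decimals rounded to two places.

Tue: 5:02 AM–4:25 PM = 11 h 23 min
Wed: 9:05 AM–1:09 PM = 4 h 4 min
Thu: 9:54 AM–3:51 PM = 5 h 57 min
Fri: 9:04 AM–5:40 PM = 8 h 36 min
Sat: 6:58 AM–11:43 AM = 4 h 45 min
Sun: 7:01 AM–1:09 PM = 6 h 8 min
Total worked: 40 h 53 min = 40.88 h.
Threshold 37.5 h → overtime 3 h 23 min, regular 37 h 30 min.

Regular 37.50 hours, overtime 3.38 hours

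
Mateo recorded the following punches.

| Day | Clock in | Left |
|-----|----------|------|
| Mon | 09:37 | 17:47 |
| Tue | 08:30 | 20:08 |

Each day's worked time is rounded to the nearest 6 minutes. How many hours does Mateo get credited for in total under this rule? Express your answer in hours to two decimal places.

19.80 hours

Mon: 09:37–17:47 = 8 h 10 min → rounds to 8 h 12 min
Tue: 08:30–20:08 = 11 h 38 min → rounds to 11 h 36 min
Total credited: 19 h 48 min.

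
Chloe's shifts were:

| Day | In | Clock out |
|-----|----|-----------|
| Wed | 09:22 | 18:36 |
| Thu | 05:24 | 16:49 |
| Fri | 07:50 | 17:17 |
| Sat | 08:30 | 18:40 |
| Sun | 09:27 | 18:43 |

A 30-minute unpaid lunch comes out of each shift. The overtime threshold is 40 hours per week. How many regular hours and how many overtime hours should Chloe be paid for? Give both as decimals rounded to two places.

Wed: 09:22–18:36 = 9 h 14 min; less 30 min break → 8 h 44 min
Thu: 05:24–16:49 = 11 h 25 min; less 30 min break → 10 h 55 min
Fri: 07:50–17:17 = 9 h 27 min; less 30 min break → 8 h 57 min
Sat: 08:30–18:40 = 10 h 10 min; less 30 min break → 9 h 40 min
Sun: 09:27–18:43 = 9 h 16 min; less 30 min break → 8 h 46 min
Total worked: 47 h 2 min = 47.03 h.
Threshold 40 h → overtime 7 h 2 min, regular 40 h 0 min.

Regular 40.00 hours, overtime 7.03 hours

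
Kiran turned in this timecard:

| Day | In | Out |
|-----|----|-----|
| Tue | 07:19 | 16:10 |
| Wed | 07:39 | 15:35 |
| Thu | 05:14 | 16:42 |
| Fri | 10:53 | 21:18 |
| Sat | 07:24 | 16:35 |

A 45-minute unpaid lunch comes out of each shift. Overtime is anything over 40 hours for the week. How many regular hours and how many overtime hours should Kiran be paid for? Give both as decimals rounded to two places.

Tue: 07:19–16:10 = 8 h 51 min; less 45 min break → 8 h 6 min
Wed: 07:39–15:35 = 7 h 56 min; less 45 min break → 7 h 11 min
Thu: 05:14–16:42 = 11 h 28 min; less 45 min break → 10 h 43 min
Fri: 10:53–21:18 = 10 h 25 min; less 45 min break → 9 h 40 min
Sat: 07:24–16:35 = 9 h 11 min; less 45 min break → 8 h 26 min
Total worked: 44 h 6 min = 44.10 h.
Threshold 40 h → overtime 4 h 6 min, regular 40 h 0 min.

Regular 40.00 hours, overtime 4.10 hours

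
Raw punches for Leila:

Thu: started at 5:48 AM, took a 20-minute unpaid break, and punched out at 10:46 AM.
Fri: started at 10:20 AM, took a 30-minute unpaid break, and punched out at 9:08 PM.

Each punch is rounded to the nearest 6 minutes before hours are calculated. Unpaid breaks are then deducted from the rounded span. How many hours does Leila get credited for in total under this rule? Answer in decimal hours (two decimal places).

Thu: in 5:48 AM→5:48 AM, out 10:46 AM→10:48 AM; 5 h 0 min − 20 min = 4 h 40 min
Fri: in 10:20 AM→10:18 AM, out 9:08 PM→9:06 PM; 10 h 48 min − 30 min = 10 h 18 min
Total credited: 14 h 58 min.

14.97 hours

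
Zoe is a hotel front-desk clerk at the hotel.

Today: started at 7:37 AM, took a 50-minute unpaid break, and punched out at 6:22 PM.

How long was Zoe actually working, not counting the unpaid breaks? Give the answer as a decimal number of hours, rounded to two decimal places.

Today: 7:37 AM–6:22 PM = 10 h 45 min; less 50 min break → 9 h 55 min

9.92 hours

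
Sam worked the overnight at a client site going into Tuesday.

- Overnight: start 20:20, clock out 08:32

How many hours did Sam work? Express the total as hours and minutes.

12 h 12 min

Overnight: 20:20 → midnight = 3 h 40 min; midnight → 08:32 = 8 h 32 min; span 12 h 12 min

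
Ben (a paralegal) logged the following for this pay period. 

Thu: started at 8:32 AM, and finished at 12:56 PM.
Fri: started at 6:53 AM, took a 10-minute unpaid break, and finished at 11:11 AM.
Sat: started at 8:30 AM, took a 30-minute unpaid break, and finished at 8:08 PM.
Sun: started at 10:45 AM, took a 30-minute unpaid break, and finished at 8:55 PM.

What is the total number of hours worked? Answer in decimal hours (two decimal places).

29.33 hours

Thu: 8:32 AM–12:56 PM = 4 h 24 min
Fri: 6:53 AM–11:11 AM = 4 h 18 min; less 10 min break → 4 h 8 min
Sat: 8:30 AM–8:08 PM = 11 h 38 min; less 30 min break → 11 h 8 min
Sun: 10:45 AM–8:55 PM = 10 h 10 min; less 30 min break → 9 h 40 min
Total: 4 h 24 min + 4 h 8 min + 11 h 8 min + 9 h 40 min = 29 h 20 min.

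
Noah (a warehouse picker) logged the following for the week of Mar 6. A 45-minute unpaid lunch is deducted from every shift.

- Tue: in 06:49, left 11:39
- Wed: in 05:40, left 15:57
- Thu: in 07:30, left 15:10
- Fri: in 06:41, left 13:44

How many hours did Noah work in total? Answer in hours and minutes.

Tue: 06:49–11:39 = 4 h 50 min; less 45 min break → 4 h 5 min
Wed: 05:40–15:57 = 10 h 17 min; less 45 min break → 9 h 32 min
Thu: 07:30–15:10 = 7 h 40 min; less 45 min break → 6 h 55 min
Fri: 06:41–13:44 = 7 h 3 min; less 45 min break → 6 h 18 min
Total: 4 h 5 min + 9 h 32 min + 6 h 55 min + 6 h 18 min = 26 h 50 min.

26 h 50 min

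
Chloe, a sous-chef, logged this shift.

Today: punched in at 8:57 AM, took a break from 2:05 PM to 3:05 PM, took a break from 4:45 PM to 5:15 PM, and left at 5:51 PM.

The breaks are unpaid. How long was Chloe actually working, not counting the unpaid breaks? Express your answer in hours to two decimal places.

Today: 8:57 AM–5:51 PM = 8 h 54 min; less 90 min break → 7 h 24 min

7.40 hours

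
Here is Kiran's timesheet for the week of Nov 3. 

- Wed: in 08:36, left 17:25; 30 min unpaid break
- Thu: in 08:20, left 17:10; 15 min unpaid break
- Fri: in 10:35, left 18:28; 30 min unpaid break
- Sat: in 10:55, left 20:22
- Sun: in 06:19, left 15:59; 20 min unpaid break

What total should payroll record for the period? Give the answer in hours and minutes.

Wed: 08:36–17:25 = 8 h 49 min; less 30 min break → 8 h 19 min
Thu: 08:20–17:10 = 8 h 50 min; less 15 min break → 8 h 35 min
Fri: 10:35–18:28 = 7 h 53 min; less 30 min break → 7 h 23 min
Sat: 10:55–20:22 = 9 h 27 min
Sun: 06:19–15:59 = 9 h 40 min; less 20 min break → 9 h 20 min
Total: 8 h 19 min + 8 h 35 min + 7 h 23 min + 9 h 27 min + 9 h 20 min = 43 h 4 min.

43 h 4 min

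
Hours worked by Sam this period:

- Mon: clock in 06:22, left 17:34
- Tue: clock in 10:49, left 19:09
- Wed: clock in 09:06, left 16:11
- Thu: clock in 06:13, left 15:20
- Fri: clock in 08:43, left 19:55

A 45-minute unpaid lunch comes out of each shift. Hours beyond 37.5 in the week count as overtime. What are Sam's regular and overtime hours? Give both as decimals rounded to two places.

Regular 37.50 hours, overtime 5.68 hours

Mon: 06:22–17:34 = 11 h 12 min; less 45 min break → 10 h 27 min
Tue: 10:49–19:09 = 8 h 20 min; less 45 min break → 7 h 35 min
Wed: 09:06–16:11 = 7 h 5 min; less 45 min break → 6 h 20 min
Thu: 06:13–15:20 = 9 h 7 min; less 45 min break → 8 h 22 min
Fri: 08:43–19:55 = 11 h 12 min; less 45 min break → 10 h 27 min
Total worked: 43 h 11 min = 43.18 h.
Threshold 37.5 h → overtime 5 h 41 min, regular 37 h 30 min.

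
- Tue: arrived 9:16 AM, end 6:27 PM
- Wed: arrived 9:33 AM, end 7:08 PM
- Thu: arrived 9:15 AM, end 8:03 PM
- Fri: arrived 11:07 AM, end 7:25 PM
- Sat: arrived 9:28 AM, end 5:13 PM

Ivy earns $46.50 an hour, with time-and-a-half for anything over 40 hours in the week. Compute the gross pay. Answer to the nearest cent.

$2251.76

Tue: 9:16 AM–6:27 PM = 9 h 11 min
Wed: 9:33 AM–7:08 PM = 9 h 35 min
Thu: 9:15 AM–8:03 PM = 10 h 48 min
Fri: 11:07 AM–7:25 PM = 8 h 18 min
Sat: 9:28 AM–5:13 PM = 7 h 45 min
Total worked: 45 h 37 min = 2737 min.
Regular 40 h 0 min = 2400 min at $46.50/h; overtime 5 h 37 min = 337 min at $69.75/h.
Pay = (2400 × $46.50 + 337 × $69.75) ÷ 60 = $2251.76.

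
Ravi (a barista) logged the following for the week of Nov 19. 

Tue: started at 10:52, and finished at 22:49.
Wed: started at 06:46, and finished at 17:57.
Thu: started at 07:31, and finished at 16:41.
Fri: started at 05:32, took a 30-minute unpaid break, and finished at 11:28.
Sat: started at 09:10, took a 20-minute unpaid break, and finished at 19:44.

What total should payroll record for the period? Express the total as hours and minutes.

47 h 58 min

Tue: 10:52–22:49 = 11 h 57 min
Wed: 06:46–17:57 = 11 h 11 min
Thu: 07:31–16:41 = 9 h 10 min
Fri: 05:32–11:28 = 5 h 56 min; less 30 min break → 5 h 26 min
Sat: 09:10–19:44 = 10 h 34 min; less 20 min break → 10 h 14 min
Total: 11 h 57 min + 11 h 11 min + 9 h 10 min + 5 h 26 min + 10 h 14 min = 47 h 58 min.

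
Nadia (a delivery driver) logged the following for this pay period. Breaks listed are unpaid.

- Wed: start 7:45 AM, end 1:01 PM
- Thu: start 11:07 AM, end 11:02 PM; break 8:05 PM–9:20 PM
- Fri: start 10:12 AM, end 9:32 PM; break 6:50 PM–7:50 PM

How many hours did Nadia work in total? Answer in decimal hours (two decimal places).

Wed: 7:45 AM–1:01 PM = 5 h 16 min
Thu: 11:07 AM–11:02 PM = 11 h 55 min; less 75 min break → 10 h 40 min
Fri: 10:12 AM–9:32 PM = 11 h 20 min; less 60 min break → 10 h 20 min
Total: 5 h 16 min + 10 h 40 min + 10 h 20 min = 26 h 16 min.

26.27 hours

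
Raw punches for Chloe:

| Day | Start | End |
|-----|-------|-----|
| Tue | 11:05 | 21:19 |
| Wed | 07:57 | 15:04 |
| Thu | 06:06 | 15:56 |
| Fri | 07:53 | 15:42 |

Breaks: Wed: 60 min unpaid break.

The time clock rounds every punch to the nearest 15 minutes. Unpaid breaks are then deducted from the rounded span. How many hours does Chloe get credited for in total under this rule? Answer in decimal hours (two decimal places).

Tue: in 11:05→11:00, out 21:19→21:15; 10 h 15 min
Wed: in 07:57→08:00, out 15:04→15:00; 7 h 0 min − 60 min = 6 h 0 min
Thu: in 06:06→06:00, out 15:56→16:00; 10 h 0 min
Fri: in 07:53→08:00, out 15:42→15:45; 7 h 45 min
Total credited: 34 h 0 min.

34.00 hours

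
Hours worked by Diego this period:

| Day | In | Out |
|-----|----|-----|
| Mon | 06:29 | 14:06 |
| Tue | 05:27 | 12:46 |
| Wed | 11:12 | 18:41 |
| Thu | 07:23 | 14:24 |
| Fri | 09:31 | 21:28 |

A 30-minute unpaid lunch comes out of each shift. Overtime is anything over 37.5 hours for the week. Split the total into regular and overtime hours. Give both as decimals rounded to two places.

Mon: 06:29–14:06 = 7 h 37 min; less 30 min break → 7 h 7 min
Tue: 05:27–12:46 = 7 h 19 min; less 30 min break → 6 h 49 min
Wed: 11:12–18:41 = 7 h 29 min; less 30 min break → 6 h 59 min
Thu: 07:23–14:24 = 7 h 1 min; less 30 min break → 6 h 31 min
Fri: 09:31–21:28 = 11 h 57 min; less 30 min break → 11 h 27 min
Total worked: 38 h 53 min = 38.88 h.
Threshold 37.5 h → overtime 1 h 23 min, regular 37 h 30 min.

Regular 37.50 hours, overtime 1.38 hours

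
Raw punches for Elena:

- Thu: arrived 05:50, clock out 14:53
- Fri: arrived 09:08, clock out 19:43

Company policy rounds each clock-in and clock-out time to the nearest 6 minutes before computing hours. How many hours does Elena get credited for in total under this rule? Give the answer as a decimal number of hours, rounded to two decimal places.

Thu: in 05:50→05:48, out 14:53→14:54; 9 h 6 min
Fri: in 09:08→09:06, out 19:43→19:42; 10 h 36 min
Total credited: 19 h 42 min.

19.70 hours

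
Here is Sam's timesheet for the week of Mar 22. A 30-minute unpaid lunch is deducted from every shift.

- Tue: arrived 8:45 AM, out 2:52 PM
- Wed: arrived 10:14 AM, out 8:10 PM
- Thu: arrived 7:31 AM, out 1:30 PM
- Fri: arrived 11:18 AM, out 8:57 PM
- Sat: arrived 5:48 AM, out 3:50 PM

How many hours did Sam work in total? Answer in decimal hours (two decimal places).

Tue: 8:45 AM–2:52 PM = 6 h 7 min; less 30 min break → 5 h 37 min
Wed: 10:14 AM–8:10 PM = 9 h 56 min; less 30 min break → 9 h 26 min
Thu: 7:31 AM–1:30 PM = 5 h 59 min; less 30 min break → 5 h 29 min
Fri: 11:18 AM–8:57 PM = 9 h 39 min; less 30 min break → 9 h 9 min
Sat: 5:48 AM–3:50 PM = 10 h 2 min; less 30 min break → 9 h 32 min
Total: 5 h 37 min + 9 h 26 min + 5 h 29 min + 9 h 9 min + 9 h 32 min = 39 h 13 min.

39.22 hours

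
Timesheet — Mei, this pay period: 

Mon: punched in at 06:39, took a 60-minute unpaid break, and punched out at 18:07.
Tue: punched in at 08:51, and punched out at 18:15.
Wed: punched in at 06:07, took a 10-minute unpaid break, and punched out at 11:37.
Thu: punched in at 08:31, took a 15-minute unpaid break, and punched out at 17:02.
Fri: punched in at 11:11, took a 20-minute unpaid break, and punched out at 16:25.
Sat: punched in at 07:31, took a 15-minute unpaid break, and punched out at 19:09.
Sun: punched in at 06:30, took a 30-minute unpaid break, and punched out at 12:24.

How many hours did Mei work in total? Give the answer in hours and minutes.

Mon: 06:39–18:07 = 11 h 28 min; less 60 min break → 10 h 28 min
Tue: 08:51–18:15 = 9 h 24 min
Wed: 06:07–11:37 = 5 h 30 min; less 10 min break → 5 h 20 min
Thu: 08:31–17:02 = 8 h 31 min; less 15 min break → 8 h 16 min
Fri: 11:11–16:25 = 5 h 14 min; less 20 min break → 4 h 54 min
Sat: 07:31–19:09 = 11 h 38 min; less 15 min break → 11 h 23 min
Sun: 06:30–12:24 = 5 h 54 min; less 30 min break → 5 h 24 min
Total: 10 h 28 min + 9 h 24 min + 5 h 20 min + 8 h 16 min + 4 h 54 min + 11 h 23 min + 5 h 24 min = 55 h 9 min.

55 h 9 min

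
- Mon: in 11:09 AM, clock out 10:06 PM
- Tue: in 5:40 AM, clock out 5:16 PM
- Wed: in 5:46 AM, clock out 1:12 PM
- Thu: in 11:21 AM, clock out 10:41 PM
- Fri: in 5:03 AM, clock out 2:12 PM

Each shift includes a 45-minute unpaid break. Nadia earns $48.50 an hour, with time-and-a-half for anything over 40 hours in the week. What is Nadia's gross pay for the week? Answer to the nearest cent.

Mon: 11:09 AM–10:06 PM = 10 h 57 min; less 45 min break → 10 h 12 min
Tue: 5:40 AM–5:16 PM = 11 h 36 min; less 45 min break → 10 h 51 min
Wed: 5:46 AM–1:12 PM = 7 h 26 min; less 45 min break → 6 h 41 min
Thu: 11:21 AM–10:41 PM = 11 h 20 min; less 45 min break → 10 h 35 min
Fri: 5:03 AM–2:12 PM = 9 h 9 min; less 45 min break → 8 h 24 min
Total worked: 46 h 43 min = 2803 min.
Regular 40 h 0 min = 2400 min at $48.50/h; overtime 6 h 43 min = 403 min at $72.75/h.
Pay = (2400 × $48.50 + 403 × $72.75) ÷ 60 = $2428.64.

$2428.64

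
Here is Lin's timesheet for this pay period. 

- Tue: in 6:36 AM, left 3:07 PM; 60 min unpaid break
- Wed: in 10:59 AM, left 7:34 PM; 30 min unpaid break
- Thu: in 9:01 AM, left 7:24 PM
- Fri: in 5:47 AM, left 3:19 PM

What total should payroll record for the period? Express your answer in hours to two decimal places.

Tue: 6:36 AM–3:07 PM = 8 h 31 min; less 60 min break → 7 h 31 min
Wed: 10:59 AM–7:34 PM = 8 h 35 min; less 30 min break → 8 h 5 min
Thu: 9:01 AM–7:24 PM = 10 h 23 min
Fri: 5:47 AM–3:19 PM = 9 h 32 min
Total: 7 h 31 min + 8 h 5 min + 10 h 23 min + 9 h 32 min = 35 h 31 min.

35.52 hours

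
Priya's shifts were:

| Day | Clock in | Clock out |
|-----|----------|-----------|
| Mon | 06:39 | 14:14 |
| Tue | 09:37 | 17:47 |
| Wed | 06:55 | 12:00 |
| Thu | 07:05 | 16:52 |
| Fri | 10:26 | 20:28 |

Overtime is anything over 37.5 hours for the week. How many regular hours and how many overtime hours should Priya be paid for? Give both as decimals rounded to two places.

Mon: 06:39–14:14 = 7 h 35 min
Tue: 09:37–17:47 = 8 h 10 min
Wed: 06:55–12:00 = 5 h 5 min
Thu: 07:05–16:52 = 9 h 47 min
Fri: 10:26–20:28 = 10 h 2 min
Total worked: 40 h 39 min = 40.65 h.
Threshold 37.5 h → overtime 3 h 9 min, regular 37 h 30 min.

Regular 37.50 hours, overtime 3.15 hours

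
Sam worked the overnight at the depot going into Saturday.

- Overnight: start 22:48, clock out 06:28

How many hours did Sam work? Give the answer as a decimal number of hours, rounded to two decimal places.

Overnight: 22:48 → midnight = 1 h 12 min; midnight → 06:28 = 6 h 28 min; span 7 h 40 min

7.67 hours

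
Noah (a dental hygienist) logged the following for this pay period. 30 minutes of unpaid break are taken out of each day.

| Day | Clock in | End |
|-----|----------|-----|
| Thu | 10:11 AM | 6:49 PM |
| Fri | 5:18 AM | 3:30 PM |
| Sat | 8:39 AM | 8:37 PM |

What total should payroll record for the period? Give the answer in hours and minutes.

Thu: 10:11 AM–6:49 PM = 8 h 38 min; less 30 min break → 8 h 8 min
Fri: 5:18 AM–3:30 PM = 10 h 12 min; less 30 min break → 9 h 42 min
Sat: 8:39 AM–8:37 PM = 11 h 58 min; less 30 min break → 11 h 28 min
Total: 8 h 8 min + 9 h 42 min + 11 h 28 min = 29 h 18 min.

29 h 18 min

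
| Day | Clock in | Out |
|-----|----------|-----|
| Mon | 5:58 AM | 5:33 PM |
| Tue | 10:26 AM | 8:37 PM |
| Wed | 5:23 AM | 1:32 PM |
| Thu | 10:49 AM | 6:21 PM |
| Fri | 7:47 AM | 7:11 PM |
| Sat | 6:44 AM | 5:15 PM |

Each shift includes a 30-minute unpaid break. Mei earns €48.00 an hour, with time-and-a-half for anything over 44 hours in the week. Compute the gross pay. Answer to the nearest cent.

€3002.40

Mon: 5:58 AM–5:33 PM = 11 h 35 min; less 30 min break → 11 h 5 min
Tue: 10:26 AM–8:37 PM = 10 h 11 min; less 30 min break → 9 h 41 min
Wed: 5:23 AM–1:32 PM = 8 h 9 min; less 30 min break → 7 h 39 min
Thu: 10:49 AM–6:21 PM = 7 h 32 min; less 30 min break → 7 h 2 min
Fri: 7:47 AM–7:11 PM = 11 h 24 min; less 30 min break → 10 h 54 min
Sat: 6:44 AM–5:15 PM = 10 h 31 min; less 30 min break → 10 h 1 min
Total worked: 56 h 22 min = 3382 min.
Regular 44 h 0 min = 2640 min at €48.00/h; overtime 12 h 22 min = 742 min at €72.00/h.
Pay = (2640 × €48.00 + 742 × €72.00) ÷ 60 = €3002.40.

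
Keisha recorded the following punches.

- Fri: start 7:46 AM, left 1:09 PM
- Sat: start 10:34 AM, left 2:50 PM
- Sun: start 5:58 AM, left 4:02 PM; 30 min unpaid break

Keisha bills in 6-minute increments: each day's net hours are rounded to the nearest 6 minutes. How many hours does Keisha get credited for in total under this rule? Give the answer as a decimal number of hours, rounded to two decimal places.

19.30 hours

Fri: 7:46 AM–1:09 PM = 5 h 23 min → rounds to 5 h 24 min
Sat: 10:34 AM–2:50 PM = 4 h 16 min → rounds to 4 h 18 min
Sun: 5:58 AM–4:02 PM = 10 h 4 min − 30 min = 9 h 34 min → rounds to 9 h 36 min
Total credited: 19 h 18 min.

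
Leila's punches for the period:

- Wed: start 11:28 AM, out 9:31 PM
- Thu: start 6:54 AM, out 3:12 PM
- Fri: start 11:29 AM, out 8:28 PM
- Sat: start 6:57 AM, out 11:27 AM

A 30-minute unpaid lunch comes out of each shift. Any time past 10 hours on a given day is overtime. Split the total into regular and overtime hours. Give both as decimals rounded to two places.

Regular 29.83 hours, overtime 0.00 hours

Wed: 11:28 AM–9:31 PM = 10 h 3 min; less 30 min break → 9 h 33 min
Thu: 6:54 AM–3:12 PM = 8 h 18 min; less 30 min break → 7 h 48 min
Fri: 11:29 AM–8:28 PM = 8 h 59 min; less 30 min break → 8 h 29 min
Sat: 6:57 AM–11:27 AM = 4 h 30 min; less 30 min break → 4 h 0 min
Wed reg 9 h 33 min / OT 0 h 0 min; Thu reg 7 h 48 min / OT 0 h 0 min; Fri reg 8 h 29 min / OT 0 h 0 min; Sat reg 4 h 0 min / OT 0 h 0 min.
Totals: regular 29 h 50 min, overtime 0 h 0 min.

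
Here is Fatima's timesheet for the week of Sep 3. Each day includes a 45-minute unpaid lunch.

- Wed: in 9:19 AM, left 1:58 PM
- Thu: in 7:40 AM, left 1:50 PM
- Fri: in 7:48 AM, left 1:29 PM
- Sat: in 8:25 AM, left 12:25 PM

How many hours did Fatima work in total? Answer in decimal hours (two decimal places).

Wed: 9:19 AM–1:58 PM = 4 h 39 min; less 45 min break → 3 h 54 min
Thu: 7:40 AM–1:50 PM = 6 h 10 min; less 45 min break → 5 h 25 min
Fri: 7:48 AM–1:29 PM = 5 h 41 min; less 45 min break → 4 h 56 min
Sat: 8:25 AM–12:25 PM = 4 h 0 min; less 45 min break → 3 h 15 min
Total: 3 h 54 min + 5 h 25 min + 4 h 56 min + 3 h 15 min = 17 h 30 min.

17.50 hours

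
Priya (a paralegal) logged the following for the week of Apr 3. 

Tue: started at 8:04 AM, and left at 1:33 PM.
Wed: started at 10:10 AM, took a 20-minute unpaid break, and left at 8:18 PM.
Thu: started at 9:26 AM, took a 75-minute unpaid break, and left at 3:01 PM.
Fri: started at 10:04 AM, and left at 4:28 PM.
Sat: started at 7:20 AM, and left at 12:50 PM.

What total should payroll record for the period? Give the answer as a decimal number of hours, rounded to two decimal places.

Tue: 8:04 AM–1:33 PM = 5 h 29 min
Wed: 10:10 AM–8:18 PM = 10 h 8 min; less 20 min break → 9 h 48 min
Thu: 9:26 AM–3:01 PM = 5 h 35 min; less 75 min break → 4 h 20 min
Fri: 10:04 AM–4:28 PM = 6 h 24 min
Sat: 7:20 AM–12:50 PM = 5 h 30 min
Total: 5 h 29 min + 9 h 48 min + 4 h 20 min + 6 h 24 min + 5 h 30 min = 31 h 31 min.

31.52 hours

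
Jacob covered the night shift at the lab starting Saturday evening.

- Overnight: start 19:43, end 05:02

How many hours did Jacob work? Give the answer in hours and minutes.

9 h 19 min

Overnight: 19:43 → midnight = 4 h 17 min; midnight → 05:02 = 5 h 2 min; span 9 h 19 min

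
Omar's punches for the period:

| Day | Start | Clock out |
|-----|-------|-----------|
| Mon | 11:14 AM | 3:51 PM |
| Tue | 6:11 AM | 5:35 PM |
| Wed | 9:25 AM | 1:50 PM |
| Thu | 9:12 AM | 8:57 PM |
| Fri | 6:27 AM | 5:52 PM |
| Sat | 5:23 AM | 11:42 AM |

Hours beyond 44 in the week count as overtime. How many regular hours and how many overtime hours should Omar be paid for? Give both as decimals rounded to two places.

Mon: 11:14 AM–3:51 PM = 4 h 37 min
Tue: 6:11 AM–5:35 PM = 11 h 24 min
Wed: 9:25 AM–1:50 PM = 4 h 25 min
Thu: 9:12 AM–8:57 PM = 11 h 45 min
Fri: 6:27 AM–5:52 PM = 11 h 25 min
Sat: 5:23 AM–11:42 AM = 6 h 19 min
Total worked: 49 h 55 min = 49.92 h.
Threshold 44 h → overtime 5 h 55 min, regular 44 h 0 min.

Regular 44.00 hours, overtime 5.92 hours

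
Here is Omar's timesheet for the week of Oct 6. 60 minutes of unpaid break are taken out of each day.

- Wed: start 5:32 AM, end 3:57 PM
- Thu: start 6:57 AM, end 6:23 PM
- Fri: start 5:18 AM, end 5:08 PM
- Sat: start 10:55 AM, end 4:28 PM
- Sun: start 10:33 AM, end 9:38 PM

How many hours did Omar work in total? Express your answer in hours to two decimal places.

Wed: 5:32 AM–3:57 PM = 10 h 25 min; less 60 min break → 9 h 25 min
Thu: 6:57 AM–6:23 PM = 11 h 26 min; less 60 min break → 10 h 26 min
Fri: 5:18 AM–5:08 PM = 11 h 50 min; less 60 min break → 10 h 50 min
Sat: 10:55 AM–4:28 PM = 5 h 33 min; less 60 min break → 4 h 33 min
Sun: 10:33 AM–9:38 PM = 11 h 5 min; less 60 min break → 10 h 5 min
Total: 9 h 25 min + 10 h 26 min + 10 h 50 min + 4 h 33 min + 10 h 5 min = 45 h 19 min.

45.32 hours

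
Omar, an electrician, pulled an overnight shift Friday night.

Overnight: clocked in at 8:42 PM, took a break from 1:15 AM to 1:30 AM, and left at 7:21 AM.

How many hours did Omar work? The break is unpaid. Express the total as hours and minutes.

Overnight: 8:42 PM → midnight = 3 h 18 min; midnight → 7:21 AM = 7 h 21 min; span 10 h 39 min; less 15 min break → 10 h 24 min

10 h 24 min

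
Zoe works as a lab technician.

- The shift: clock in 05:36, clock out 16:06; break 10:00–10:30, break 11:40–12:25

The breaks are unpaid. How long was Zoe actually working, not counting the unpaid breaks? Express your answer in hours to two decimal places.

9.25 hours

The shift: 05:36–16:06 = 10 h 30 min; less 75 min break → 9 h 15 min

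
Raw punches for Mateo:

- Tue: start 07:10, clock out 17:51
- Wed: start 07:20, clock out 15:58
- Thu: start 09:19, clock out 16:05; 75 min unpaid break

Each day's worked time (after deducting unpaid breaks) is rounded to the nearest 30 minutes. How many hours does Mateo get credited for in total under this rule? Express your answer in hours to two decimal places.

24.50 hours

Tue: 07:10–17:51 = 10 h 41 min → rounds to 10 h 30 min
Wed: 07:20–15:58 = 8 h 38 min → rounds to 8 h 30 min
Thu: 09:19–16:05 = 6 h 46 min − 75 min = 5 h 31 min → rounds to 5 h 30 min
Total credited: 24 h 30 min.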